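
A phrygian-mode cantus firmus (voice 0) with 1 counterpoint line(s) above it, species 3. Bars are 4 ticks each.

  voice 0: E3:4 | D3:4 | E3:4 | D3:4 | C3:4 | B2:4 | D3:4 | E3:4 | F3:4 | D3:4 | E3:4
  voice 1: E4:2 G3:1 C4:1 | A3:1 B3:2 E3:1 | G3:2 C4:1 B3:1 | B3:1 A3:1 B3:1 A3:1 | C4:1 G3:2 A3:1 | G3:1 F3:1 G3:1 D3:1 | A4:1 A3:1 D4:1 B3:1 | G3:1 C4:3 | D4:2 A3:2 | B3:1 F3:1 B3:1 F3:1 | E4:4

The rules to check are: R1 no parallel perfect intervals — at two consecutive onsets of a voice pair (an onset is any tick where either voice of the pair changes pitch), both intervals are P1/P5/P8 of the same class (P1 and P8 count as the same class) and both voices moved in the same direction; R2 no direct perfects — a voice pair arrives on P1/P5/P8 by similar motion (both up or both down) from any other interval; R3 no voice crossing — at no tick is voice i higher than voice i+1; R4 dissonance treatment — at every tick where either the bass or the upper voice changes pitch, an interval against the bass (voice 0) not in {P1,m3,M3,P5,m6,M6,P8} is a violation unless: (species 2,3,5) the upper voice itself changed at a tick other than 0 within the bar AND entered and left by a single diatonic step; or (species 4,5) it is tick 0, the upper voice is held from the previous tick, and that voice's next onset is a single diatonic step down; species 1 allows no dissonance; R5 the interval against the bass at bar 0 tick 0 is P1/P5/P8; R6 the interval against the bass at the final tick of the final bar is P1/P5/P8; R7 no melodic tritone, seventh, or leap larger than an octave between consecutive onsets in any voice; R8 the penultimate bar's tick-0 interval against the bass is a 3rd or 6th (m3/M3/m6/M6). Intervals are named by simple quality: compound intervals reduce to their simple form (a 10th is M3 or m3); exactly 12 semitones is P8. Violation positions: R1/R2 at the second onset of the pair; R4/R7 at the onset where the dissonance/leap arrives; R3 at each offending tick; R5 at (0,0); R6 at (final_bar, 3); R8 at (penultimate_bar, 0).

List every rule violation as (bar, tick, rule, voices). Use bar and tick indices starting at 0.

bar 0: v0=E3 v1=E4 downbeat P8
bar 1: v0=D3 v1=A3 downbeat P5
bar 2: v0=E3 v1=G3 downbeat m3
bar 3: v0=D3 v1=B3 downbeat M6
bar 4: v0=C3 v1=C4 downbeat P8
bar 5: v0=B2 v1=G3 downbeat m6
bar 6: v0=D3 v1=A4 downbeat P5
bar 7: v0=E3 v1=G3 downbeat m3
bar 8: v0=F3 v1=D4 downbeat M6
bar 9: v0=D3 v1=B3 downbeat M6
bar 10: v0=E3 v1=E4 downbeat P8
  -> R2 @ bar 1 tick 0 v(0, 1): E3/C4 m6 -> D3/A3 P5 similar
  -> R4 @ bar 1 tick 3 v(0, 1): D3/E3 M2 untreated
  -> R2 @ bar 6 tick 0 v(0, 1): B2/D3 m3 -> D3/A4 P5 similar
  -> R7 @ bar 6 tick 0 v(1,): D3->A4 leap 19st
  -> R7 @ bar 9 tick 1 v(1,): B3->F3 leap 6st
  -> R7 @ bar 9 tick 2 v(1,): F3->B3 leap 6st
  -> R7 @ bar 9 tick 3 v(1,): B3->F3 leap 6st
  -> R2 @ bar 10 tick 0 v(0, 1): D3/F3 m3 -> E3/E4 P8 similar
  -> R7 @ bar 10 tick 0 v(1,): F3->E4 leap 11st

(1, 0, R2, (0, 1))
(1, 3, R4, (0, 1))
(6, 0, R2, (0, 1))
(6, 0, R7, (1,))
(9, 1, R7, (1,))
(9, 2, R7, (1,))
(9, 3, R7, (1,))
(10, 0, R2, (0, 1))
(10, 0, R7, (1,))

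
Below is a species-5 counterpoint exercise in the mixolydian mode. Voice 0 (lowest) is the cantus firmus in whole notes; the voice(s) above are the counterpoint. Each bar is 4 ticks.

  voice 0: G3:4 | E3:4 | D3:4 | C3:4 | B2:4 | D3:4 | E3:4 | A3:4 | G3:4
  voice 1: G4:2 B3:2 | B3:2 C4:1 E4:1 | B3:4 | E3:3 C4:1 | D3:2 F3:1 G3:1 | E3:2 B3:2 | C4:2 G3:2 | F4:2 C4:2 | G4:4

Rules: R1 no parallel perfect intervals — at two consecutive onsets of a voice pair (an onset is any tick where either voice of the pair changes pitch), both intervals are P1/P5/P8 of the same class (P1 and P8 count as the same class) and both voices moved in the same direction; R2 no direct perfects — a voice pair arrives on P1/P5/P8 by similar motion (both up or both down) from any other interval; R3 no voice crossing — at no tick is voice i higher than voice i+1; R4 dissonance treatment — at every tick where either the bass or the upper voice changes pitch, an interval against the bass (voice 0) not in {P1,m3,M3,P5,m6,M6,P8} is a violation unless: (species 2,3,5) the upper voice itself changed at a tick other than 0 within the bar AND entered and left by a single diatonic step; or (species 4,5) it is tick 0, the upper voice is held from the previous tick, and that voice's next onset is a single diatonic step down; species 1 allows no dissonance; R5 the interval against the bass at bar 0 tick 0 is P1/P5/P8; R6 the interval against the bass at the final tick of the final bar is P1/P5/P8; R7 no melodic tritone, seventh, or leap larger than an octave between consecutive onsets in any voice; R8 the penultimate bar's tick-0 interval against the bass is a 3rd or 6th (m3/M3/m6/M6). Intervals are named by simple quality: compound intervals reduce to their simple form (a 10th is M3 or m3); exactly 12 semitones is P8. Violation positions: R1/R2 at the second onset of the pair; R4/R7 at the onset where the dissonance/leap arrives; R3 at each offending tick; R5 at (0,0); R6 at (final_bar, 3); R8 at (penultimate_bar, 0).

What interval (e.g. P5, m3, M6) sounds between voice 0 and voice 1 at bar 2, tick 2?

M6

voice 0=D3 voice 1=B3 -> M6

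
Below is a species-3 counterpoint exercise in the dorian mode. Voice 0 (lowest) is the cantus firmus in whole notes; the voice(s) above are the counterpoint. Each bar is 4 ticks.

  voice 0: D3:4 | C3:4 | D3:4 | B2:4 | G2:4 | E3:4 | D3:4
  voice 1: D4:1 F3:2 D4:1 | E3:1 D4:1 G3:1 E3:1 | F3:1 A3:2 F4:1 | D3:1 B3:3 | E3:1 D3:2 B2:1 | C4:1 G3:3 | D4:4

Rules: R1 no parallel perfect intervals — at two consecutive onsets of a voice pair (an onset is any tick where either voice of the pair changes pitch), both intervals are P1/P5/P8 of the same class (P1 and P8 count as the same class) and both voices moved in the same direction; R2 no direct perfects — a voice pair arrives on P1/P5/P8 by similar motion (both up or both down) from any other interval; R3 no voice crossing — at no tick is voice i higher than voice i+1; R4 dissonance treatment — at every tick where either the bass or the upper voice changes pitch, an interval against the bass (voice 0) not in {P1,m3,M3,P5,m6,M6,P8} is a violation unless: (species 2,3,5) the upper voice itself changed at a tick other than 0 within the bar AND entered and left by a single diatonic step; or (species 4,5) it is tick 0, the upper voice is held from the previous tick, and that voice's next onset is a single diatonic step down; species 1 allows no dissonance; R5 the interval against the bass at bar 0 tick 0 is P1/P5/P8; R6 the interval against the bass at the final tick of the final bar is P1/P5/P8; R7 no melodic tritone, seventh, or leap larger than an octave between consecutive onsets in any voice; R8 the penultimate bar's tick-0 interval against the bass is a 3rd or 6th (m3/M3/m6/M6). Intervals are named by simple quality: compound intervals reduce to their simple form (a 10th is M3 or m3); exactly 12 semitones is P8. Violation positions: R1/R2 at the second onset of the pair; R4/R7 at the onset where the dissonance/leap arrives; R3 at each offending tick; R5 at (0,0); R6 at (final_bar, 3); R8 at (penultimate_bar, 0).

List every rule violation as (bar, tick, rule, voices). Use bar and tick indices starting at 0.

bar 0: v0=D3 v1=D4 downbeat P8
bar 1: v0=C3 v1=E3 downbeat M3
bar 2: v0=D3 v1=F3 downbeat m3
bar 3: v0=B2 v1=D3 downbeat m3
bar 4: v0=G2 v1=E3 downbeat M6
bar 5: v0=E3 v1=C4 downbeat m6
bar 6: v0=D3 v1=D4 downbeat P8
  -> R7 @ bar 1 tick 0 v(1,): D4->E3 leap 10st
  -> R4 @ bar 1 tick 1 v(0, 1): C3/D4 M2 untreated
  -> R7 @ bar 1 tick 1 v(1,): E3->D4 leap 10st
  -> R7 @ bar 3 tick 0 v(1,): F4->D3 leap 15st
  -> R7 @ bar 5 tick 0 v(1,): B2->C4 leap 13st

(1, 0, R7, (1,))
(1, 1, R4, (0, 1))
(1, 1, R7, (1,))
(3, 0, R7, (1,))
(5, 0, R7, (1,))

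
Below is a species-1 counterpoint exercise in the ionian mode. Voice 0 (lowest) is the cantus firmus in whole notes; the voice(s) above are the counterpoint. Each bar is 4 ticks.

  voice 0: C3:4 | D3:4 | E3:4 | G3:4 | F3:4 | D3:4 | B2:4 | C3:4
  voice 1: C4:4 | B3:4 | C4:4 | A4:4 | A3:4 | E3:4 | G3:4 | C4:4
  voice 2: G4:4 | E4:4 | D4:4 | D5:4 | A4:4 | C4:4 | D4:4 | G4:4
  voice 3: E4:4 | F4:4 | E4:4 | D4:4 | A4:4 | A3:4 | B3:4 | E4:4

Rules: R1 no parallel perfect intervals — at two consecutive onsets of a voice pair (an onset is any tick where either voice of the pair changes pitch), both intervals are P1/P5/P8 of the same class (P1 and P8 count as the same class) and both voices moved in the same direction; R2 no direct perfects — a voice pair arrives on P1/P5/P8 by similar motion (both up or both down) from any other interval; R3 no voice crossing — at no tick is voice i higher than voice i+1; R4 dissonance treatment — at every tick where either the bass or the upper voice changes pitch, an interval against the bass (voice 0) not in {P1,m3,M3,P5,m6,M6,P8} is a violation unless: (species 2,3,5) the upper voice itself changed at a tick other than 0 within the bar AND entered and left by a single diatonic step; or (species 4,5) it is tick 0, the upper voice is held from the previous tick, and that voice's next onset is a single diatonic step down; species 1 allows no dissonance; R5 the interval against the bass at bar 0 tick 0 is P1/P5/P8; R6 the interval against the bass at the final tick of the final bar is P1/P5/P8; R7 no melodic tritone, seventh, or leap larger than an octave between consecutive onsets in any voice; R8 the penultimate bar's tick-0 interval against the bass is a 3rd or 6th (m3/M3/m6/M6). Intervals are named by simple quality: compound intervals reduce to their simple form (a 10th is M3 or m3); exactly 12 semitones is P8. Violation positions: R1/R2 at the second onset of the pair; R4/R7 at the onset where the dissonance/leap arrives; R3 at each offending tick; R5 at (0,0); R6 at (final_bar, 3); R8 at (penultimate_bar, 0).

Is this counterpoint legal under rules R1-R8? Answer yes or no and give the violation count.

No (35 violations)

bar 0: v0=C3 v1=C4 v2=G4 v3=E4 (M3)
bar 1: v0=D3 v1=B3 v2=E4 v3=F4 (m3)
bar 2: v0=E3 v1=C4 v2=D4 v3=E4 (P8)
bar 3: v0=G3 v1=A4 v2=D5 v3=D4 (P5)
bar 4: v0=F3 v1=A3 v2=A4 v3=A4 (M3)
bar 5: v0=D3 v1=E3 v2=C4 v3=A3 (P5)
bar 6: v0=B2 v1=G3 v2=D4 v3=B3 (P8)
bar 7: v0=C3 v1=C4 v2=G4 v3=E4 (M3)
  R3 @ bar0.0: G4 above E4
  R5 @ bar0.0: opens on M3
  R3 @ bar0.1: G4 above E4
  R3 @ bar0.2: G4 above E4
  R3 @ bar0.3: G4 above E4
  R4 @ bar1.0: D3/E4 M2 untreated
  R4 @ bar2.0: E3/D4 m7 untreated
  R2 @ bar3.0: E3/D4 m7 -> G3/D5 P5 similar
  R3 @ bar3.0: D5 above D4
  R4 @ bar3.0: G3/A4 M2 untreated
  R3 @ bar3.1: D5 above D4
  R3 @ bar3.2: D5 above D4
  R3 @ bar3.3: D5 above D4
  R2 @ bar4.0: A4/D5 P4 -> A3/A4 P8 similar
  R2 @ bar5.0: F3/A4 M3 -> D3/A3 P5 similar
  R3 @ bar5.0: C4 above A3
  R4 @ bar5.0: D3/E3 M2 untreated
  R4 @ bar5.0: D3/C4 m7 untreated
  R3 @ bar5.1: C4 above A3
  R3 @ bar5.2: C4 above A3
  R3 @ bar5.3: C4 above A3
  R2 @ bar6.0: E3/C4 m6 -> G3/D4 P5 similar
  R3 @ bar6.0: D4 above B3
  R8 @ bar6.0: penult P8 not 3rd/6th
  R3 @ bar6.1: D4 above B3
  R3 @ bar6.2: D4 above B3
  R3 @ bar6.3: D4 above B3
  R1 @ bar7.0: G3/D4 P5 -> C4/G4 P5 similar
  R2 @ bar7.0: B2/G3 m6 -> C3/C4 P8 similar
  R2 @ bar7.0: B2/D4 m3 -> C3/G4 P5 similar
  R3 @ bar7.0: G4 above E4
  R3 @ bar7.1: G4 above E4
  R3 @ bar7.2: G4 above E4
  R3 @ bar7.3: G4 above E4
  R6 @ bar7.3: closes on M3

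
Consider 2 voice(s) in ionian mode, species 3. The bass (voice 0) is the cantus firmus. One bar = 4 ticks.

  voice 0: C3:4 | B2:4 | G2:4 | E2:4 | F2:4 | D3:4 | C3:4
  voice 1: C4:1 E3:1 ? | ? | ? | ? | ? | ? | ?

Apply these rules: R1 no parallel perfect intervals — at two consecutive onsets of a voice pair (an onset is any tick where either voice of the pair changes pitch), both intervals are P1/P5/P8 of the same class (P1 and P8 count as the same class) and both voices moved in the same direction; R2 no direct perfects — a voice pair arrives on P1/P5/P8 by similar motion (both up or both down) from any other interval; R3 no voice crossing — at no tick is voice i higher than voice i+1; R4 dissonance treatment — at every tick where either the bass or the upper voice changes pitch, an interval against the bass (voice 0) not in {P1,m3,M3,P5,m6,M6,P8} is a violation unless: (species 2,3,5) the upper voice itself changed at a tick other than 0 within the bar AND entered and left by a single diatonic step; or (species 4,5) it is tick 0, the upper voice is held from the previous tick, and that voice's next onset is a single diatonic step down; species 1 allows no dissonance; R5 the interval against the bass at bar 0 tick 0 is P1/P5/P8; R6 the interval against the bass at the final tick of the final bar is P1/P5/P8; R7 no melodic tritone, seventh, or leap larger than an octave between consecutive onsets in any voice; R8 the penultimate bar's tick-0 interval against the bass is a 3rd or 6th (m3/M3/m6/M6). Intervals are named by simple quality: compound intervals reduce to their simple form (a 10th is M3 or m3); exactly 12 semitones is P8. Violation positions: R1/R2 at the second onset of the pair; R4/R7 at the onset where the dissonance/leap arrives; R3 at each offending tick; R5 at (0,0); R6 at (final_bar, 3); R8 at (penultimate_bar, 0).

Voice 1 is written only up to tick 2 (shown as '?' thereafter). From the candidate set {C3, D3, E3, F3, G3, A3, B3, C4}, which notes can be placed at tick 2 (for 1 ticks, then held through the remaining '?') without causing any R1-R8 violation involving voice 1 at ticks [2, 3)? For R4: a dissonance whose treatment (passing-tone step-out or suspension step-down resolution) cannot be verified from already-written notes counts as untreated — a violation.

C3: legal
D3: violates R4
E3: legal
F3: violates R4
G3: legal
A3: legal
B3: violates R4
C4: legal

{A3, C3, C4, E3, G3}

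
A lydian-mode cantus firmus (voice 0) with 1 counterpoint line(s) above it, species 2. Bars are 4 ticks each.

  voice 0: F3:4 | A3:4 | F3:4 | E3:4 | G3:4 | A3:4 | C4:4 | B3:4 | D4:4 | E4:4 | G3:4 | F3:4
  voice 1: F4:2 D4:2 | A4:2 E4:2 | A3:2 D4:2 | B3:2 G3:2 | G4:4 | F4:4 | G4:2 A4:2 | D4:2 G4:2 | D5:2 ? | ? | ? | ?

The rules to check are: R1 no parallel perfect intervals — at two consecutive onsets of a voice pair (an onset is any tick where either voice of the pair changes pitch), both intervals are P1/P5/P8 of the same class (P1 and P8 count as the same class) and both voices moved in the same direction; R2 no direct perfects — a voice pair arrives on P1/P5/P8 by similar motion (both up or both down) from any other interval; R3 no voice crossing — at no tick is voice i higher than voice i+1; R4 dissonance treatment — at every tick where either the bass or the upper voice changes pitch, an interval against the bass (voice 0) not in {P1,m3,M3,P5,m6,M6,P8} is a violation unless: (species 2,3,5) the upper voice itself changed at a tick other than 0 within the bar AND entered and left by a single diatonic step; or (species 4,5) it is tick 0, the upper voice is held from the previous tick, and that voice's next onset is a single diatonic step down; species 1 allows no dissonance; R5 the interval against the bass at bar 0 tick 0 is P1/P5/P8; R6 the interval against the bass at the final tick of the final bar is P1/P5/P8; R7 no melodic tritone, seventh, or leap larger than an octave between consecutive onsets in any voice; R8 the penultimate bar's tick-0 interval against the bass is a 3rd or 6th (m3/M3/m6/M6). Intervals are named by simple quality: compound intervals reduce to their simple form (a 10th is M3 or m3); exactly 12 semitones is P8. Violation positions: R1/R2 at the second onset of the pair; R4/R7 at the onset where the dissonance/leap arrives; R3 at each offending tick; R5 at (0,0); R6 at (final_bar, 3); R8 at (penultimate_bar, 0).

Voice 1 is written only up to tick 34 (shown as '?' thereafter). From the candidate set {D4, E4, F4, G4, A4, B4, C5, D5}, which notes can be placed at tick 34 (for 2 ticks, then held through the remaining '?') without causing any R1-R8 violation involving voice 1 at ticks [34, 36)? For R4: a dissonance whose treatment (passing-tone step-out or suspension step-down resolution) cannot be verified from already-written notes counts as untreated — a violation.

{A4, B4, D4, D5, F4}

D4: legal
E4: violates R4,R7
F4: legal
G4: violates R4
A4: legal
B4: legal
C5: violates R4
D5: legal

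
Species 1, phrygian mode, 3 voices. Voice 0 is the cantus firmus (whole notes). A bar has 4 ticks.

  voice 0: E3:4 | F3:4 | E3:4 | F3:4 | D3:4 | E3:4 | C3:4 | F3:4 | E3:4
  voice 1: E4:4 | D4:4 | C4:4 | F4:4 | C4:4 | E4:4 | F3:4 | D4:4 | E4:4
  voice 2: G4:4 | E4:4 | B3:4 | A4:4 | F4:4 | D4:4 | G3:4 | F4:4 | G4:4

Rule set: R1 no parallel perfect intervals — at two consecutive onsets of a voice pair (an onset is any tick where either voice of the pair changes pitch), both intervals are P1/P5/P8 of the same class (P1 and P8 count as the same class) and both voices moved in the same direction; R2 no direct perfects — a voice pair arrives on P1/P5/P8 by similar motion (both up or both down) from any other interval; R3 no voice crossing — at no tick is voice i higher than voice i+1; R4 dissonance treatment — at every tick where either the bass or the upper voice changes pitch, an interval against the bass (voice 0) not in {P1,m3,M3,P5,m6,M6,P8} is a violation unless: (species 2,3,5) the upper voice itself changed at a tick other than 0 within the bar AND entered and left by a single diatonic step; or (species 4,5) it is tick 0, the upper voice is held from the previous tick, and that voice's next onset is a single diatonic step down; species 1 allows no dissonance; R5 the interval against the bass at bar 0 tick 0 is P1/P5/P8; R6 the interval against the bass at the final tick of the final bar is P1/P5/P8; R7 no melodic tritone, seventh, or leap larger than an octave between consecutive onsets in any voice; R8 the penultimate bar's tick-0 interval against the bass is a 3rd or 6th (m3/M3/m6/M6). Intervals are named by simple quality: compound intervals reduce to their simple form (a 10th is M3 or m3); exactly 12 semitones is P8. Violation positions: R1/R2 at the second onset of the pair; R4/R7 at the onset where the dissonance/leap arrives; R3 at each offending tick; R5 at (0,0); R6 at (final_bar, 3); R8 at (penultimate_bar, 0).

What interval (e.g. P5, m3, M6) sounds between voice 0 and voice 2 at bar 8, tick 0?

m3

voice 0=E3 voice 2=G4 -> m3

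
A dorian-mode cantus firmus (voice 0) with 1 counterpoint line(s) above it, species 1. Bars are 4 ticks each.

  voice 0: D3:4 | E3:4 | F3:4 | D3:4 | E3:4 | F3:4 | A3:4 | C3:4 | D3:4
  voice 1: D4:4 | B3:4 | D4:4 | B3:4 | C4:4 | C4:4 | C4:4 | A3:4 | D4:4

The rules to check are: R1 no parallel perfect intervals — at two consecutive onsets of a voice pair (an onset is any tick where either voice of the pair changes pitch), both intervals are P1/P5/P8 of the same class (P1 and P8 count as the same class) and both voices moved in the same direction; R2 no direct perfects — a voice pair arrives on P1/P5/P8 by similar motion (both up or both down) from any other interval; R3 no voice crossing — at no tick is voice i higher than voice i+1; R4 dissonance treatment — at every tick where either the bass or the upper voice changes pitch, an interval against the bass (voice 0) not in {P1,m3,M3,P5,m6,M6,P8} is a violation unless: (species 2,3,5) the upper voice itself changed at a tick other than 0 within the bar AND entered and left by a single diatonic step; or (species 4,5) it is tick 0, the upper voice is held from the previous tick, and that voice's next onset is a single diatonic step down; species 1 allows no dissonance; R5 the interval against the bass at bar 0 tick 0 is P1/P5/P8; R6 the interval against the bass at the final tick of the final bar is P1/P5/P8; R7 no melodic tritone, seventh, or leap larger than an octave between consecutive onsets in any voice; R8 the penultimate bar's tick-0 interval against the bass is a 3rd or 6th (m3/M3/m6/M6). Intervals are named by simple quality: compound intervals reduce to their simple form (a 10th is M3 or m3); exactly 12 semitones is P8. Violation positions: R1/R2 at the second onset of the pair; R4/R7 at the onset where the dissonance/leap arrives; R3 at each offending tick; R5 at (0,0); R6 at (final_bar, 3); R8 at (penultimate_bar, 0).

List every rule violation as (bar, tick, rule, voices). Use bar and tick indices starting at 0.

bar 0: v0=D3 v1=D4 downbeat P8
bar 1: v0=E3 v1=B3 downbeat P5
bar 2: v0=F3 v1=D4 downbeat M6
bar 3: v0=D3 v1=B3 downbeat M6
bar 4: v0=E3 v1=C4 downbeat m6
bar 5: v0=F3 v1=C4 downbeat P5
bar 6: v0=A3 v1=C4 downbeat m3
bar 7: v0=C3 v1=A3 downbeat M6
bar 8: v0=D3 v1=D4 downbeat P8
  -> R2 @ bar 8 tick 0 v(0, 1): C3/A3 M6 -> D3/D4 P8 similar

(8, 0, R2, (0, 1))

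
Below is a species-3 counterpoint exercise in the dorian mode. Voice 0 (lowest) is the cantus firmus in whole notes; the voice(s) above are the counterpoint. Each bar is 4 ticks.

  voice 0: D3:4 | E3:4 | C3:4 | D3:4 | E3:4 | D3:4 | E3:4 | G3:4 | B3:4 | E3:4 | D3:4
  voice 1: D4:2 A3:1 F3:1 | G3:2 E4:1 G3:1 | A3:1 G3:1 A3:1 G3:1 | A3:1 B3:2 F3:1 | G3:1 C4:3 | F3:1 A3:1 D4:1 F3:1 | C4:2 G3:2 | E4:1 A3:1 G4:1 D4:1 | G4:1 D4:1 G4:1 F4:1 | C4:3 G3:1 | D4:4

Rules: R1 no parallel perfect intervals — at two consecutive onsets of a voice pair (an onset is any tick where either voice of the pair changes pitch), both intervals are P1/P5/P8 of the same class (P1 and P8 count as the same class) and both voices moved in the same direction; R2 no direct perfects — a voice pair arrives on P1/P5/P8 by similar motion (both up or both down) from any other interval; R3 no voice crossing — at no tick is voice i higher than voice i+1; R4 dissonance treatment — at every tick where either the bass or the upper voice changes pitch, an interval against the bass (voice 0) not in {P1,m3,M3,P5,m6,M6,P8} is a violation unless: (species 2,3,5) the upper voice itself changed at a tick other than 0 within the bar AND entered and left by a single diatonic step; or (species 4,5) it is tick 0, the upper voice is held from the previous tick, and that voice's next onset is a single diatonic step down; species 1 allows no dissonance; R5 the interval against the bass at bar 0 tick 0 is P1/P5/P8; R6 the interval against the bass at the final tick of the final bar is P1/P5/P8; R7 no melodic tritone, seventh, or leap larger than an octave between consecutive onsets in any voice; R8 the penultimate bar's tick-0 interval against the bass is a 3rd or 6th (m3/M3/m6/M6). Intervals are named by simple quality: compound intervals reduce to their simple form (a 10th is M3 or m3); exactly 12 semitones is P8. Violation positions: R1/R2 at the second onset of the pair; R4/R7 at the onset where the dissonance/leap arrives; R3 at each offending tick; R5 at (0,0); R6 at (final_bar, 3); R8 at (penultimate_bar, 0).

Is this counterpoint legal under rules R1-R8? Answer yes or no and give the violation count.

bar 0: v0=D3 v1=D4 (P8)
bar 1: v0=E3 v1=G3 (m3)
bar 2: v0=C3 v1=A3 (M6)
bar 3: v0=D3 v1=A3 (P5)
bar 4: v0=E3 v1=G3 (m3)
bar 5: v0=D3 v1=F3 (m3)
bar 6: v0=E3 v1=C4 (m6)
bar 7: v0=G3 v1=E4 (M6)
bar 8: v0=B3 v1=G4 (m6)
bar 9: v0=E3 v1=C4 (m6)
bar 10: v0=D3 v1=D4 (P8)
  R1 @ bar3.0: C3/G3 P5 -> D3/A3 P5 similar
  R7 @ bar3.3: B3->F3 leap 6st
  R4 @ bar7.1: G3/A3 M2 untreated
  R7 @ bar7.2: A3->G4 leap 10st
  R4 @ bar8.3: B3/F4 TT untreated

No (5 violations)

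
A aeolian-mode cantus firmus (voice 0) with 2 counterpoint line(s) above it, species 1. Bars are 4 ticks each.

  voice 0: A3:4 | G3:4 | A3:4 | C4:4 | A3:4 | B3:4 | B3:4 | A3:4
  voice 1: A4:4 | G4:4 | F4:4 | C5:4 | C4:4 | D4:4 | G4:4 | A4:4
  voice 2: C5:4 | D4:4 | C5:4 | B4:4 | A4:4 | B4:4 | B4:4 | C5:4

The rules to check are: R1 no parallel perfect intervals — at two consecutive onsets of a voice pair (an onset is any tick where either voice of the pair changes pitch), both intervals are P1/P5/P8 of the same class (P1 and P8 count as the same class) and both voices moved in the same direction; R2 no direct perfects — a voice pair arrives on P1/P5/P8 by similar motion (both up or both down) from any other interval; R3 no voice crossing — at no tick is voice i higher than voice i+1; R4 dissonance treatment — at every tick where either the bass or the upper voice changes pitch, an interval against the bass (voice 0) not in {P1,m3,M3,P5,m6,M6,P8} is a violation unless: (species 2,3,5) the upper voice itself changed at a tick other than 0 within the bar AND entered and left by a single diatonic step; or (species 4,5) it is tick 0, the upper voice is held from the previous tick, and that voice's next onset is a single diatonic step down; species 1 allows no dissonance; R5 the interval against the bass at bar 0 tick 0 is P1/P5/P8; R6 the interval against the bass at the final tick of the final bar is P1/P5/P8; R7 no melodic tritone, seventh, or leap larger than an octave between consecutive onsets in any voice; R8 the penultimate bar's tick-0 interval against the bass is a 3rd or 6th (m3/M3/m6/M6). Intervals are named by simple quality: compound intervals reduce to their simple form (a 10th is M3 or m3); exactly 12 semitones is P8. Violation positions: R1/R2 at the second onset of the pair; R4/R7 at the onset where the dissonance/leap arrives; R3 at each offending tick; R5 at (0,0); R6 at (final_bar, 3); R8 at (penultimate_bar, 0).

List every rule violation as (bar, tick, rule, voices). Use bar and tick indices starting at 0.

bar 0: v0=A3 v1=A4 v2=C5 downbeat m3
bar 1: v0=G3 v1=G4 v2=D4 downbeat P5
bar 2: v0=A3 v1=F4 v2=C5 downbeat m3
bar 3: v0=C4 v1=C5 v2=B4 downbeat M7
bar 4: v0=A3 v1=C4 v2=A4 downbeat P8
bar 5: v0=B3 v1=D4 v2=B4 downbeat P8
bar 6: v0=B3 v1=G4 v2=B4 downbeat P8
bar 7: v0=A3 v1=A4 v2=C5 downbeat m3
  -> R5 @ bar 0 tick 0 v(0, 2): opens on m3
  -> R1 @ bar 1 tick 0 v(0, 1): A3/A4 P8 -> G3/G4 P8 similar
  -> R2 @ bar 1 tick 0 v(0, 2): A3/C5 m3 -> G3/D4 P5 similar
  -> R3 @ bar 1 tick 0 v(1, 2): G4 above D4
  -> R7 @ bar 1 tick 0 v(2,): C5->D4 leap 10st
  -> R3 @ bar 1 tick 1 v(1, 2): G4 above D4
  -> R3 @ bar 1 tick 2 v(1, 2): G4 above D4
  -> R3 @ bar 1 tick 3 v(1, 2): G4 above D4
  -> R7 @ bar 2 tick 0 v(2,): D4->C5 leap 10st
  -> R2 @ bar 3 tick 0 v(0, 1): A3/F4 m6 -> C4/C5 P8 similar
  -> R3 @ bar 3 tick 0 v(1, 2): C5 above B4
  -> R4 @ bar 3 tick 0 v(0, 2): C4/B4 M7 untreated
  -> R3 @ bar 3 tick 1 v(1, 2): C5 above B4
  -> R3 @ bar 3 tick 2 v(1, 2): C5 above B4
  -> R3 @ bar 3 tick 3 v(1, 2): C5 above B4
  -> R2 @ bar 4 tick 0 v(0, 2): C4/B4 M7 -> A3/A4 P8 similar
  -> R1 @ bar 5 tick 0 v(0, 2): A3/A4 P8 -> B3/B4 P8 similar
  -> R8 @ bar 6 tick 0 v(0, 2): penult P8 not 3rd/6th
  -> R6 @ bar 7 tick 3 v(0, 2): closes on m3

(0, 0, R5, (0, 2))
(1, 0, R1, (0, 1))
(1, 0, R2, (0, 2))
(1, 0, R3, (1, 2))
(1, 0, R7, (2,))
(1, 1, R3, (1, 2))
(1, 2, R3, (1, 2))
(1, 3, R3, (1, 2))
(2, 0, R7, (2,))
(3, 0, R2, (0, 1))
(3, 0, R3, (1, 2))
(3, 0, R4, (0, 2))
(3, 1, R3, (1, 2))
(3, 2, R3, (1, 2))
(3, 3, R3, (1, 2))
(4, 0, R2, (0, 2))
(5, 0, R1, (0, 2))
(6, 0, R8, (0, 2))
(7, 3, R6, (0, 2))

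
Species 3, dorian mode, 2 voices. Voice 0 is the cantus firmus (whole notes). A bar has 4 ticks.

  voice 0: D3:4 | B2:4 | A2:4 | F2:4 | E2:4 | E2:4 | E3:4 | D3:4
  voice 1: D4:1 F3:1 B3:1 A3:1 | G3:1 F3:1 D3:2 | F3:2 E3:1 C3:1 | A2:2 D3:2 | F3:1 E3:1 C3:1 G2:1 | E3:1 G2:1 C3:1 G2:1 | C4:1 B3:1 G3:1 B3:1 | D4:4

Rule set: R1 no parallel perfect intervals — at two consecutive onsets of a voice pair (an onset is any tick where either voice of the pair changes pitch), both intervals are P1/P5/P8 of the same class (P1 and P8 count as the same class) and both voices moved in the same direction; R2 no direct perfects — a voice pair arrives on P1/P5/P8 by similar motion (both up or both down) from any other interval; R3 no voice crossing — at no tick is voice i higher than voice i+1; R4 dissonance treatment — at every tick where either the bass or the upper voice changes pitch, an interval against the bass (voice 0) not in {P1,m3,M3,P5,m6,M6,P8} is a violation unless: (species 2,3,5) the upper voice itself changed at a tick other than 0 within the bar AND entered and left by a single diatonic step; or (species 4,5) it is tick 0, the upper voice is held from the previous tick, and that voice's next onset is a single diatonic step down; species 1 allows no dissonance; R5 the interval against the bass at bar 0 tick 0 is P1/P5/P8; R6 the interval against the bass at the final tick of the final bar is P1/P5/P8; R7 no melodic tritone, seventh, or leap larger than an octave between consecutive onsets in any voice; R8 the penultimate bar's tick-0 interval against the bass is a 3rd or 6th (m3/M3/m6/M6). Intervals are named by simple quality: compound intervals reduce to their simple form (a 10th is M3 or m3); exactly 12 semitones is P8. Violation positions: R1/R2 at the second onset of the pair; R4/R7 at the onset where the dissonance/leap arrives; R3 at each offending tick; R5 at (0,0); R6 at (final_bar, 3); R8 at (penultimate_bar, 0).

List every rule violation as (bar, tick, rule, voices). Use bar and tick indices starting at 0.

bar 0: v0=D3 v1=D4 downbeat P8
bar 1: v0=B2 v1=G3 downbeat m6
bar 2: v0=A2 v1=F3 downbeat m6
bar 3: v0=F2 v1=A2 downbeat M3
bar 4: v0=E2 v1=F3 downbeat m2
bar 5: v0=E2 v1=E3 downbeat P8
bar 6: v0=E3 v1=C4 downbeat m6
bar 7: v0=D3 v1=D4 downbeat P8
  -> R7 @ bar 0 tick 2 v(1,): F3->B3 leap 6st
  -> R4 @ bar 1 tick 1 v(0, 1): B2/F3 TT untreated
  -> R4 @ bar 4 tick 0 v(0, 1): E2/F3 m2 untreated
  -> R7 @ bar 6 tick 0 v(1,): G2->C4 leap 17st

(0, 2, R7, (1,))
(1, 1, R4, (0, 1))
(4, 0, R4, (0, 1))
(6, 0, R7, (1,))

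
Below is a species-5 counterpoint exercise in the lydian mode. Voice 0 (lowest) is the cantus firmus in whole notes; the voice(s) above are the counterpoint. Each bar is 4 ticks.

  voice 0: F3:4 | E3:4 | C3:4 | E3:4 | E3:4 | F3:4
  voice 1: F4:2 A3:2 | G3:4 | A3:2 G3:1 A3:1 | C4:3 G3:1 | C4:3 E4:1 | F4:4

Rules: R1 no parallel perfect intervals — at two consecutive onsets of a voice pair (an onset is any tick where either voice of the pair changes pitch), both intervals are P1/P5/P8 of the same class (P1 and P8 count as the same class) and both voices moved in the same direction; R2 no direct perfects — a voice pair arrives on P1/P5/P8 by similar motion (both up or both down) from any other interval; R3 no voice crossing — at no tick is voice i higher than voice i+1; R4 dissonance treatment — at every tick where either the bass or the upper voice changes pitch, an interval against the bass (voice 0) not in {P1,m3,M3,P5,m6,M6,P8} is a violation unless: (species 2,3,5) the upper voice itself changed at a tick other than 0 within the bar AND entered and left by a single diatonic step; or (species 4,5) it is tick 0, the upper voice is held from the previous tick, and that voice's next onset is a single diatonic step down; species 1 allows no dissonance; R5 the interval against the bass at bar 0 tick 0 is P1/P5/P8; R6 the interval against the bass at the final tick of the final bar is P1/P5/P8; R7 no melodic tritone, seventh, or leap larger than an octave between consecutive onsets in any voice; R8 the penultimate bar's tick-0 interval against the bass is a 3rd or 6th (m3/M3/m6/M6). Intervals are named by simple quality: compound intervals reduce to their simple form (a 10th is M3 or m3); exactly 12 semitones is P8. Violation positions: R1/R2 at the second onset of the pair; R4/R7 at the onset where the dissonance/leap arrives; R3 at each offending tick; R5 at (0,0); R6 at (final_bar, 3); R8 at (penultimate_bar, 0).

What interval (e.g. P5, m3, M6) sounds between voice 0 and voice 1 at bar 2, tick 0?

voice 0=C3 voice 1=A3 -> M6

M6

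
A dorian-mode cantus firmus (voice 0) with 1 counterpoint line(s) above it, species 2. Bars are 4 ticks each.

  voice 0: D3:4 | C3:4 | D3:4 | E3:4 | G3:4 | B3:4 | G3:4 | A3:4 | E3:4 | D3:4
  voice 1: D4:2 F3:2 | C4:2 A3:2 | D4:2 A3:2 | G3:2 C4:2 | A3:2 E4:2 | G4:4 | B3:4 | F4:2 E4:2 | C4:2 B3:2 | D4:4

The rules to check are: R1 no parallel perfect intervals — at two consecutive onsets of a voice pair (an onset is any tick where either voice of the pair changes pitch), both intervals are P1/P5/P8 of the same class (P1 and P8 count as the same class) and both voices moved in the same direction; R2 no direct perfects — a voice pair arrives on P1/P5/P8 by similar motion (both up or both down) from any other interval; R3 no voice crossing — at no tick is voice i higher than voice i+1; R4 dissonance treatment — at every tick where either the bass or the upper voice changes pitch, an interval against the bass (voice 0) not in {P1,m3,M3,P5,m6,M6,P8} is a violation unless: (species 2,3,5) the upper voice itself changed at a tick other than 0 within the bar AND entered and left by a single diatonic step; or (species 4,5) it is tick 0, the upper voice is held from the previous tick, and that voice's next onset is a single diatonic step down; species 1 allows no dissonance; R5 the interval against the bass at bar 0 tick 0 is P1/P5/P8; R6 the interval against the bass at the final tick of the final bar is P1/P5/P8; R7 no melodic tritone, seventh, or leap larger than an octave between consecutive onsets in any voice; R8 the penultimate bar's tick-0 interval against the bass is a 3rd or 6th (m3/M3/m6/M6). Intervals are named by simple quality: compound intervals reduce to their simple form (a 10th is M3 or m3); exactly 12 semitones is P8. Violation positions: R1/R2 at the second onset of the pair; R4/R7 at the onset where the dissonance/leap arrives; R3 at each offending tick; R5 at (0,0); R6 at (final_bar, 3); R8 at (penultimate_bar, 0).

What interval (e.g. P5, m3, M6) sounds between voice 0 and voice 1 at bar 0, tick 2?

m3

voice 0=D3 voice 1=F3 -> m3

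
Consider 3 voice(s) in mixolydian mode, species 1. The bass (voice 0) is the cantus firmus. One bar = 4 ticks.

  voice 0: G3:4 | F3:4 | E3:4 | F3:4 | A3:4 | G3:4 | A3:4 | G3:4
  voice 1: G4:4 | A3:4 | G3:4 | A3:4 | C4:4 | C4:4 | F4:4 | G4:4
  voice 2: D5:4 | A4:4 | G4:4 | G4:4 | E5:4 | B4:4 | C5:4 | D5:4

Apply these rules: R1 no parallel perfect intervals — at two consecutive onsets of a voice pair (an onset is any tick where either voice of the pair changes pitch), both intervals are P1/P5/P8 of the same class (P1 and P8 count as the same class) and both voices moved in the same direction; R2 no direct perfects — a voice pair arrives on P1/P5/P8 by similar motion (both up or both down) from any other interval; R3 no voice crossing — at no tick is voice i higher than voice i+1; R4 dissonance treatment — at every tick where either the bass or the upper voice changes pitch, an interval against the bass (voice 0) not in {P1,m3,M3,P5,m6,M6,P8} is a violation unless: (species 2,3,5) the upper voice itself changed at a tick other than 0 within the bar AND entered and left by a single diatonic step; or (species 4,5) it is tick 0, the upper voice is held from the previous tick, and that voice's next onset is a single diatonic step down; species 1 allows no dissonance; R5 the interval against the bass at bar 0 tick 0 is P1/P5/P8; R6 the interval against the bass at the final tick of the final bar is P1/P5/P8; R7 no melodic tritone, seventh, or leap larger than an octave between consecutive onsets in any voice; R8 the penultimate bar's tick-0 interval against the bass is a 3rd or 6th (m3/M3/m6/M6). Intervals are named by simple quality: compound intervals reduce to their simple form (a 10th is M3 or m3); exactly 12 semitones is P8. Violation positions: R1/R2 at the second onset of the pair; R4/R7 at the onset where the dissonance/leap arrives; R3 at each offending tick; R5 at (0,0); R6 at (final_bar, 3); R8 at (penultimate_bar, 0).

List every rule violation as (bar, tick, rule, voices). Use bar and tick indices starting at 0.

bar 0: v0=G3 v1=G4 v2=D5 downbeat P5
bar 1: v0=F3 v1=A3 v2=A4 downbeat M3
bar 2: v0=E3 v1=G3 v2=G4 downbeat m3
bar 3: v0=F3 v1=A3 v2=G4 downbeat M2
bar 4: v0=A3 v1=C4 v2=E5 downbeat P5
bar 5: v0=G3 v1=C4 v2=B4 downbeat M3
bar 6: v0=A3 v1=F4 v2=C5 downbeat m3
bar 7: v0=G3 v1=G4 v2=D5 downbeat P5
  -> R2 @ bar 1 tick 0 v(1, 2): G4/D5 P5 -> A3/A4 P8 similar
  -> R7 @ bar 1 tick 0 v(1,): G4->A3 leap 10st
  -> R1 @ bar 2 tick 0 v(1, 2): A3/A4 P8 -> G3/G4 P8 similar
  -> R4 @ bar 3 tick 0 v(0, 2): F3/G4 M2 untreated
  -> R2 @ bar 4 tick 0 v(0, 2): F3/G4 M2 -> A3/E5 P5 similar
  -> R4 @ bar 5 tick 0 v(0, 1): G3/C4 P4 untreated
  -> R2 @ bar 6 tick 0 v(1, 2): C4/B4 M7 -> F4/C5 P5 similar
  -> R1 @ bar 7 tick 0 v(1, 2): F4/C5 P5 -> G4/D5 P5 similar

(1, 0, R2, (1, 2))
(1, 0, R7, (1,))
(2, 0, R1, (1, 2))
(3, 0, R4, (0, 2))
(4, 0, R2, (0, 2))
(5, 0, R4, (0, 1))
(6, 0, R2, (1, 2))
(7, 0, R1, (1, 2))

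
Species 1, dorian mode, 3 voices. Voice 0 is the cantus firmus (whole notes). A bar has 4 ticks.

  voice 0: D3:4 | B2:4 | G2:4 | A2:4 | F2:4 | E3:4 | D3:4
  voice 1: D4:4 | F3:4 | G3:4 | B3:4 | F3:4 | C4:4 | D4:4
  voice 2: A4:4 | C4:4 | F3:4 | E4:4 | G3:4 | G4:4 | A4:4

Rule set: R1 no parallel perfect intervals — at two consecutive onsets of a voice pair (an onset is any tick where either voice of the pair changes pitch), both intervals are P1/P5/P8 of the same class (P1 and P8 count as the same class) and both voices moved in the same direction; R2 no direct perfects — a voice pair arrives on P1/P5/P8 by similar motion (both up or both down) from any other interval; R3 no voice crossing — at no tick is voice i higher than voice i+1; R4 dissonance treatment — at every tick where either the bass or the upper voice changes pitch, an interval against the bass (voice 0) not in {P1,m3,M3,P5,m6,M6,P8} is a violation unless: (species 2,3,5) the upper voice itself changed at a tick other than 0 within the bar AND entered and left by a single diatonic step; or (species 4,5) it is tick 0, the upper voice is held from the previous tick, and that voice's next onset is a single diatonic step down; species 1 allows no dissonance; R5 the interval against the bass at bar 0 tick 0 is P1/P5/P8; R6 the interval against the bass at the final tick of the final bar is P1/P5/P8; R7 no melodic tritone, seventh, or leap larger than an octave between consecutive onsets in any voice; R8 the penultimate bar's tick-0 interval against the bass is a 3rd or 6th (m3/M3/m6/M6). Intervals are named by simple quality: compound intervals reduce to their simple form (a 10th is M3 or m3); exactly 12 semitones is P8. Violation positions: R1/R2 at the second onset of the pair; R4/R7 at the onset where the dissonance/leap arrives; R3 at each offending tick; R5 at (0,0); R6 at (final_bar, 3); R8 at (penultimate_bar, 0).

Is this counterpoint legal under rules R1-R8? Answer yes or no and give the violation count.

bar 0: v0=D3 v1=D4 v2=A4 (P5)
bar 1: v0=B2 v1=F3 v2=C4 (m2)
bar 2: v0=G2 v1=G3 v2=F3 (m7)
bar 3: v0=A2 v1=B3 v2=E4 (P5)
bar 4: v0=F2 v1=F3 v2=G3 (M2)
bar 5: v0=E3 v1=C4 v2=G4 (m3)
bar 6: v0=D3 v1=D4 v2=A4 (P5)
  R1 @ bar1.0: D4/A4 P5 -> F3/C4 P5 similar
  R4 @ bar1.0: B2/F3 TT untreated
  R4 @ bar1.0: B2/C4 m2 untreated
  R3 @ bar2.0: G3 above F3
  R4 @ bar2.0: G2/F3 m7 untreated
  R3 @ bar2.1: G3 above F3
  R3 @ bar2.2: G3 above F3
  R3 @ bar2.3: G3 above F3
  R2 @ bar3.0: G2/F3 m7 -> A2/E4 P5 similar
  R4 @ bar3.0: A2/B3 M2 untreated
  R7 @ bar3.0: F3->E4 leap 11st
  R2 @ bar4.0: A2/B3 M2 -> F2/F3 P8 similar
  R4 @ bar4.0: F2/G3 M2 untreated
  R7 @ bar4.0: B3->F3 leap 6st
  R2 @ bar5.0: F3/G3 M2 -> C4/G4 P5 similar
  R7 @ bar5.0: F2->E3 leap 11st
  R1 @ bar6.0: C4/G4 P5 -> D4/A4 P5 similar

No (17 violations)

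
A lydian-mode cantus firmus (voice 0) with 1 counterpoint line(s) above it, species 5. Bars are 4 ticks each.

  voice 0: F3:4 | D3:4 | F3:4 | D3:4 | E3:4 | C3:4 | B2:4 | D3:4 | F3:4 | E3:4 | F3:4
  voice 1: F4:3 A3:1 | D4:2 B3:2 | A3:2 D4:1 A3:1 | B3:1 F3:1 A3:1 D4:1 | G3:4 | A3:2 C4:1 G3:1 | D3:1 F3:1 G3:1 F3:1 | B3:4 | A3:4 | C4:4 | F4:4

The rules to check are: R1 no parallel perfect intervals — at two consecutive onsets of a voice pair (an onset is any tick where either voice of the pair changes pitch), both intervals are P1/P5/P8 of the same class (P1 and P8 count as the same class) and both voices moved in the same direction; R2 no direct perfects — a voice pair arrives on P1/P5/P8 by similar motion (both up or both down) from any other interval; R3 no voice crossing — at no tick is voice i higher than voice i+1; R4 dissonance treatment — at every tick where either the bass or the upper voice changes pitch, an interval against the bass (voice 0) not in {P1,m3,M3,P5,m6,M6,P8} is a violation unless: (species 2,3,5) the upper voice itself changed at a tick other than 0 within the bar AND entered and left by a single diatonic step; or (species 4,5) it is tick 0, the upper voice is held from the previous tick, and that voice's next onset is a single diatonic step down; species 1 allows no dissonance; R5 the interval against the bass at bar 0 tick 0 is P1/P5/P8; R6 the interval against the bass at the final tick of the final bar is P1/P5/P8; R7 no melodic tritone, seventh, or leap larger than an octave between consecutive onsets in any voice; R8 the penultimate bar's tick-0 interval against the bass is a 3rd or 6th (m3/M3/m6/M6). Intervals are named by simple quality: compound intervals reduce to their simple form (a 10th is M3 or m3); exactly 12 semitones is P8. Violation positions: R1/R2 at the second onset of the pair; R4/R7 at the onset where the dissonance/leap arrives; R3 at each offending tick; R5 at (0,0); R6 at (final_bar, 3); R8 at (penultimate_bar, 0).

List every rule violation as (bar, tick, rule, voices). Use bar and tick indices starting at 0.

(3, 1, R7, (1,))
(6, 1, R4, (0, 1))
(6, 3, R4, (0, 1))
(7, 0, R7, (1,))
(10, 0, R2, (0, 1))

bar 0: v0=F3 v1=F4 downbeat P8
bar 1: v0=D3 v1=D4 downbeat P8
bar 2: v0=F3 v1=A3 downbeat M3
bar 3: v0=D3 v1=B3 downbeat M6
bar 4: v0=E3 v1=G3 downbeat m3
bar 5: v0=C3 v1=A3 downbeat M6
bar 6: v0=B2 v1=D3 downbeat m3
bar 7: v0=D3 v1=B3 downbeat M6
bar 8: v0=F3 v1=A3 downbeat M3
bar 9: v0=E3 v1=C4 downbeat m6
bar 10: v0=F3 v1=F4 downbeat P8
  -> R7 @ bar 3 tick 1 v(1,): B3->F3 leap 6st
  -> R4 @ bar 6 tick 1 v(0, 1): B2/F3 TT untreated
  -> R4 @ bar 6 tick 3 v(0, 1): B2/F3 TT untreated
  -> R7 @ bar 7 tick 0 v(1,): F3->B3 leap 6st
  -> R2 @ bar 10 tick 0 v(0, 1): E3/C4 m6 -> F3/F4 P8 similar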